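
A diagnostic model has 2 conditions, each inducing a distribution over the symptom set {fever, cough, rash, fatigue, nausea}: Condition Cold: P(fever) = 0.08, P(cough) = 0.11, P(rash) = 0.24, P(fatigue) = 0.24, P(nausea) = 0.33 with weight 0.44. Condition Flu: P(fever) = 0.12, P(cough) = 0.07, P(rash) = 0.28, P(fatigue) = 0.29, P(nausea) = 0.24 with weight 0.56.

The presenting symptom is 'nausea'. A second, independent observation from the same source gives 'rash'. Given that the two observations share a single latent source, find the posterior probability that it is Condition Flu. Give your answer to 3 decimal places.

Apply Bayes' rule: the posterior for each component is proportional to its prior times its likelihood at x.
Since both observations come from the same component, the likelihood for component k is f_k(x₁)·f_k(x₂).
  L_Cold = [P(nausea | comp) = 0.33] × [0.24] = 0.0792
  L_Flu = [P(nausea | comp) = 0.24] × [0.28] = 0.0672
Unnormalised posteriors:
  π_Cold·L_Cold = 0.44 × 0.0792 = 0.034848
  π_Flu·L_Flu = 0.56 × 0.0672 = 0.037632
Marginal: 0.034848 + 0.037632 = 0.07248
So the posterior for Condition Flu is 0.037632 / 0.07248 ≈ 0.519.

0.519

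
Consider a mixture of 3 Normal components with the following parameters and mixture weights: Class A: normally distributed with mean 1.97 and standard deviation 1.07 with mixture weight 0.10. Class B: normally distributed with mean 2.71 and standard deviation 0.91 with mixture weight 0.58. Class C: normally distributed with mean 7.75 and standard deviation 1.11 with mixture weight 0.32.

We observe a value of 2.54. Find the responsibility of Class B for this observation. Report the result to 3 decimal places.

Apply Bayes' rule: the posterior for each component is proportional to its prior times its likelihood at x.
Evaluate each component's likelihood at the observed value:
  L_A = (1/(1.07·√(2π)))·exp(−(2.54−1.97)²/(2·1.07²)) = 0.372843·exp(-0.14189) = 0.323522
  L_B = (1/(0.91·√(2π)))·exp(−(2.54−2.71)²/(2·0.91²)) = 0.438398·exp(-0.01745) = 0.430815
  L_C = (1/(1.11·√(2π)))·exp(−(2.54−7.75)²/(2·1.11²)) = 0.359407·exp(-11.01538) = 5.9111e-06
Weight by the priors:
  π_A·L_A = 0.10 × 0.323522 = 0.0323522
  π_B·L_B = 0.58 × 0.430815 = 0.249872
  π_C·L_C = 0.32 × 5.9111e-06 = 1.89155e-06
Normaliser: 0.0323522 + 0.249872 + 1.89155e-06 = 0.282227
P(Class B | 2.54) = 0.249872 / 0.282227 ≈ 0.885

0.885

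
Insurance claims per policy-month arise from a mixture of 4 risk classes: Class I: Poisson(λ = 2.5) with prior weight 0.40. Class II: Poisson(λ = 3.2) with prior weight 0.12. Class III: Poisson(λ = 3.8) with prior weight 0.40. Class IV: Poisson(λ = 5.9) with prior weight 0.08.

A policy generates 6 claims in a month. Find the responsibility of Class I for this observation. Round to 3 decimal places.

Posterior ∝ prior × likelihood, so P(k | x) ∝ π_k f_k(x); normalise over all components.
Component likelihoods at x = 6 claims:
  p_I = e^(−2.5)·2.5^6/6! = 0.0278337
  p_II = e^(−3.2)·3.2^6/6! = 0.060789
  p_III = e^(−3.8)·3.8^6/6! = 0.0935513
  p_IV = e^(−5.9)·5.9^6/6! = 0.160488
Multiply by the mixture weights:
  π_I·p_I = 0.40 × 0.0278337 = 0.0111335
  π_II·p_II = 0.12 × 0.060789 = 0.00729468
  π_III·p_III = 0.40 × 0.0935513 = 0.0374205
  π_IV·p_IV = 0.08 × 0.160488 = 0.012839
Normaliser: 0.0111335 + 0.00729468 + 0.0374205 + 0.012839 = 0.0686877
P(Class I | data) ≈ 0.162

0.162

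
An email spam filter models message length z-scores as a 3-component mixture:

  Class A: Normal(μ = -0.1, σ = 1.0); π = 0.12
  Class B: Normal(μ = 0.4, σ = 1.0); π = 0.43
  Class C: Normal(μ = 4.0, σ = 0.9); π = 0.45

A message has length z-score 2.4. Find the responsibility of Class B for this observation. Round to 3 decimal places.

Apply Bayes' rule: the posterior for each component is proportional to its prior times its likelihood at x.
Component likelihoods at x = 2.4:
  L_A = 0.0175283
  L_B = 0.053991
  L_C = 0.0912799
Weight by the priors:
  π_A·L_A = 0.12 × 0.0175283 = 0.0021034
  π_B·L_B = 0.43 × 0.053991 = 0.0232161
  π_C·L_C = 0.45 × 0.0912799 = 0.0410759
Sum: 0.0021034 + 0.0232161 + 0.0410759 = 0.0663955
P(Class B | 2.4) = 0.0232161 / 0.0663955 ≈ 0.350

0.350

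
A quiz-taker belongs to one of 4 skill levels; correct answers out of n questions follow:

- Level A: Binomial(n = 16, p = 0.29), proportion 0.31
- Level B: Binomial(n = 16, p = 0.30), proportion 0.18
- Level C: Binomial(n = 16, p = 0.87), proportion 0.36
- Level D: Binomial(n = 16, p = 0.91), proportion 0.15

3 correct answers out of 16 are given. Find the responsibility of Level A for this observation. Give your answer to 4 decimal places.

0.6517

P(component k | x) = π_k·f_k(x) / marginal(x), where marginal(x) = Σ_j π_j·f_j(x).
Evaluate each component's likelihood at the observed value:
  L_A = C(16,3)·0.29^3·0.71^13 = 560·0.024389·0.0116509 = 0.159126
  L_B = C(16,3)·0.30^3·0.70^13 = 560·0.027·0.0096889 = 0.146496
  L_C = C(16,3)·0.87^3·0.13^13 = 560·0.658503·3.02875e-12 = 1.11689e-09
  L_D = C(16,3)·0.91^3·0.09^13 = 560·0.753571·2.54187e-14 = 1.07267e-11
Prior × likelihood for each component:
  π_A·L_A = 0.31 × 0.159126 = 0.049329
  π_B·L_B = 0.18 × 0.146496 = 0.0263693
  π_C·L_C = 0.36 × 1.11689e-09 = 4.02079e-10
  π_D·L_D = 0.15 × 1.07267e-11 = 1.609e-12
Sum: 0.049329 + 0.0263693 + 4.02079e-10 + 1.609e-12 = 0.0756983
P(Level A | data) = 0.049329 / 0.0756983 ≈ 0.6517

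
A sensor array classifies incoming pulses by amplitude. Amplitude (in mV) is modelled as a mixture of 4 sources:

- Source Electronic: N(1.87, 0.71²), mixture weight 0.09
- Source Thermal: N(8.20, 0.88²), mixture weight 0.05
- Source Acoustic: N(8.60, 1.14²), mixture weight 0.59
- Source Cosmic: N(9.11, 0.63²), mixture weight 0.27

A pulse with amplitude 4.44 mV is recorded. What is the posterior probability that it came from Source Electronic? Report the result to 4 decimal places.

0.2126

P(component k | x) = π_k·f_k(x) / marginal(x), where marginal(x) = Σ_j π_j·f_j(x).
Component likelihoods at x = 4.44 mV:
  p_Electronic = 0.000802621
  p_Thermal = 4.92203e-05
  p_Acoustic = 0.000449212
  p_Cosmic = 7.40869e-13
Multiply by the mixture weights:
  π_Electronic·p_Electronic = 0.09 × 0.000802621 = 7.22358e-05
  π_Thermal·p_Thermal = 0.05 × 4.92203e-05 = 2.46102e-06
  π_Acoustic·p_Acoustic = 0.59 × 0.000449212 = 0.000265035
  π_Cosmic·p_Cosmic = 0.27 × 7.40869e-13 = 2.00035e-13
Sum: 7.22358e-05 + 2.46102e-06 + 0.000265035 + 2.00035e-13 = 0.000339732
So the posterior for Source Electronic is 7.22358e-05 / 0.000339732 ≈ 0.2126.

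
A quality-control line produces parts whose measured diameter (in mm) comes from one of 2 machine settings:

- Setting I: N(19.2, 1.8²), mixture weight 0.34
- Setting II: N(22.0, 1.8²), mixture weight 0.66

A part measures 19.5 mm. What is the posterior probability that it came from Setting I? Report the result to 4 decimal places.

P(component k | x) = w_k·f_k(x) / marginal(x), where marginal(x) = Σ_j w_j·f_j(x).
Evaluate each component's likelihood at the observed value:
  f_I = (1/(1.8·√(2π)))·exp(−(19.5−19.2)²/(2·1.8²)) = 0.221635·exp(-0.01389) = 0.218578
  f_II = (1/(1.8·√(2π)))·exp(−(19.5−22.0)²/(2·1.8²)) = 0.221635·exp(-0.96451) = 0.0844808
Prior × likelihood for each component:
  w_I·f_I = 0.34 × 0.218578 = 0.0743164
  w_II·f_II = 0.66 × 0.0844808 = 0.0557573
Evidence: 0.0743164 + 0.0557573 = 0.130074
P(Setting I | data) ≈ 0.5713

0.5713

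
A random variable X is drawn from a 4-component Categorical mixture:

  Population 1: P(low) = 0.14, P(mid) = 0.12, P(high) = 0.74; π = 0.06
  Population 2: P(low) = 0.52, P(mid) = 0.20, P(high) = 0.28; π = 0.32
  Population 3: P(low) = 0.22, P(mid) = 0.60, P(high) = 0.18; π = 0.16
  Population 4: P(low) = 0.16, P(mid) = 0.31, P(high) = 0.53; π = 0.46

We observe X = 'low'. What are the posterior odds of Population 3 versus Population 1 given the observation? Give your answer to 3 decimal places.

The posterior odds equal the prior odds times the likelihood ratio: (π_i/π_j)·(f_i(x)/f_j(x)).
Evaluate each component's likelihood at the observed value:
  f_1 = P(low | comp) = 0.14
  f_2 = P(low | comp) = 0.52
  f_3 = P(low | comp) = 0.22
  f_4 = P(low | comp) = 0.16
0.0352 / 0.0084 ≈ 4.190

4.190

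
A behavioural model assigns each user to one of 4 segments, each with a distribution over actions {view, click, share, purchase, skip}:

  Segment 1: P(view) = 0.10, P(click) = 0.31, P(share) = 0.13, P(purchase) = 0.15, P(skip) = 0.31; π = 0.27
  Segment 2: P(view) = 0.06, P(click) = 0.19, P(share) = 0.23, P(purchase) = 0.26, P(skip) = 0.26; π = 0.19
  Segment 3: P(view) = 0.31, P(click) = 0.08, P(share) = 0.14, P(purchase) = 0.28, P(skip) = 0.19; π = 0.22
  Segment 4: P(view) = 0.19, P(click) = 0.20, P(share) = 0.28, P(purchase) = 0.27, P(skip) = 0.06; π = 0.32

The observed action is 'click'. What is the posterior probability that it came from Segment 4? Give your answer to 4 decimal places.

0.3178

By Bayes' theorem, P(k | x) = w_k f_k(x) / Σ_j w_j f_j(x).
Categorical probabilities:
  L_1 = P(click | comp) = 0.31
  L_2 = P(click | comp) = 0.19
  L_3 = P(click | comp) = 0.08
  L_4 = P(click | comp) = 0.20
Multiply by the mixture weights:
  w_1·L_1 = 0.27 × 0.31 = 0.0837
  w_2·L_2 = 0.19 × 0.19 = 0.0361
  w_3·L_3 = 0.22 × 0.08 = 0.0176
  w_4·L_4 = 0.32 × 0.2 = 0.064
Normaliser: 0.0837 + 0.0361 + 0.0176 + 0.064 = 0.2014
P(Segment 4 | x) = 0.064 / 0.2014 ≈ 0.3178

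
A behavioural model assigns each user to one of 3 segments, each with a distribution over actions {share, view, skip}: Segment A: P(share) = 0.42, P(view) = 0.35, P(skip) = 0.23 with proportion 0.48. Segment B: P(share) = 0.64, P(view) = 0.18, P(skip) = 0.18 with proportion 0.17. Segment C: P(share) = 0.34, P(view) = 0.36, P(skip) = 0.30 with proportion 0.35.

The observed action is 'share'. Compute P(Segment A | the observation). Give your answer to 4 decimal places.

0.4695

By Bayes' theorem, P(k | x) = P(Z=k) f_k(x) / Σ_j P(Z=j) f_j(x).
Component likelihoods at x = 'share':
  L_A = 0.42
  L_B = 0.64
  L_C = 0.34
Prior × likelihood for each component:
  P(Z=A)·L_A = 0.48 × 0.42 = 0.2016
  P(Z=B)·L_B = 0.17 × 0.64 = 0.1088
  P(Z=C)·L_C = 0.35 × 0.34 = 0.119
Normaliser: 0.2016 + 0.1088 + 0.119 = 0.4294
Responsibility of Segment A: 0.2016 / 0.4294 ≈ 0.4695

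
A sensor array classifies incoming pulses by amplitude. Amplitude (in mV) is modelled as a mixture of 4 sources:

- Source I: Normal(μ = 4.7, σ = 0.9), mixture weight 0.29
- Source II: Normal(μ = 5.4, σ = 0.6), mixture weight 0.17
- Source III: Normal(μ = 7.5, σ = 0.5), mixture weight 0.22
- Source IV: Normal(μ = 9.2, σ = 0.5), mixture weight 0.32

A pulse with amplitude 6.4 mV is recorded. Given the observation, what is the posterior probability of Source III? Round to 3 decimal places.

Apply Bayes' rule: the posterior for each component is proportional to its prior times its likelihood at x.
Normal densities:
  f_I = 0.0744574
  f_II = 0.165795
  f_III = 0.0709492
  f_IV = 1.23652e-07
Multiply by the mixture weights:
  w_I·f_I = 0.29 × 0.0744574 = 0.0215926
  w_II·f_II = 0.17 × 0.165795 = 0.0281852
  w_III·f_III = 0.22 × 0.0709492 = 0.0156088
  w_IV·f_IV = 0.32 × 1.23652e-07 = 3.95688e-08
Sum: 0.0215926 + 0.0281852 + 0.0156088 + 3.95688e-08 = 0.0653867
Responsibility of Source III: 0.0156088 / 0.0653867 ≈ 0.239

0.239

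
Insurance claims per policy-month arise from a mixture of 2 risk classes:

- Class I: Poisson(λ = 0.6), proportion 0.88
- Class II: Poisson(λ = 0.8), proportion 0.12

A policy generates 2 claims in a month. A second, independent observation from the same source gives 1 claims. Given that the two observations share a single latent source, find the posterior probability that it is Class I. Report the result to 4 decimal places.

0.8219

P(component k | x) = π_k·f_k(x) / marginal(x), where marginal(x) = Σ_j π_j·f_j(x).
Since both observations come from the same component, the likelihood for component k is f_k(x₁)·f_k(x₂).
  f_I = [0.0987861] × [0.329287] = 0.032529
  f_II = [0.143785] × [0.359463] = 0.0516855
Unnormalised posteriors:
  π_I·f_I = 0.88 × 0.032529 = 0.0286255
  π_II·f_II = 0.12 × 0.0516855 = 0.00620226
Denominator: 0.0286255 + 0.00620226 = 0.0348278
P(Class I | x₁, x₂) = 0.0286255 / 0.0348278 ≈ 0.8219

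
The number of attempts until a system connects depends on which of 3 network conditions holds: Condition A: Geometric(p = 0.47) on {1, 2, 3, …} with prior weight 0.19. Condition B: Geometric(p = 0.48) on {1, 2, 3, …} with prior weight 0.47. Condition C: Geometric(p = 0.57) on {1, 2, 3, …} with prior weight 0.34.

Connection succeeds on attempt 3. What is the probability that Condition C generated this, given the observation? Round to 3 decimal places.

The responsibility of component k is P(Z=k) f_k(x) divided by Σ_j P(Z=j) f_j(x).
Evaluate each component's likelihood at the observed value:
  f_A = 0.47·(1−0.47)^2 = 0.47·0.2809 = 0.132023
  f_B = 0.48·(1−0.48)^2 = 0.48·0.2704 = 0.129792
  f_C = 0.57·(1−0.57)^2 = 0.57·0.1849 = 0.105393
Multiply by the mixture weights:
  P(Z=A)·f_A = 0.19 × 0.132023 = 0.0250844
  P(Z=B)·f_B = 0.47 × 0.129792 = 0.0610022
  P(Z=C)·f_C = 0.34 × 0.105393 = 0.0358336
Normaliser: 0.0250844 + 0.0610022 + 0.0358336 = 0.12192
P(Condition C | data) = 0.0358336 / 0.12192 ≈ 0.294

0.294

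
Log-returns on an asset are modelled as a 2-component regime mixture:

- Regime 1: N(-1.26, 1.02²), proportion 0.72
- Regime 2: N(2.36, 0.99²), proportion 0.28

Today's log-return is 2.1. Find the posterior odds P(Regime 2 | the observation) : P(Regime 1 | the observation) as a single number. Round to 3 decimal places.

Since P(k|x) ∝ π_k f_k(x), the posterior odds are π_i f_i(x) / (π_j f_j(x)).
Normal densities:
  f_1 = (1/(1.02·√(2π)))·exp(−(2.1−-1.26)²/(2·1.02²)) = 0.391120·exp(-5.42561) = 0.00172187
  f_2 = (1/(0.99·√(2π)))·exp(−(2.1−2.36)²/(2·0.99²)) = 0.402972·exp(-0.03449) = 0.389312
Odds = (0.28/0.72) × (0.389312/0.00172187) = 0.388889 × 226.099 ≈ 87.927

87.927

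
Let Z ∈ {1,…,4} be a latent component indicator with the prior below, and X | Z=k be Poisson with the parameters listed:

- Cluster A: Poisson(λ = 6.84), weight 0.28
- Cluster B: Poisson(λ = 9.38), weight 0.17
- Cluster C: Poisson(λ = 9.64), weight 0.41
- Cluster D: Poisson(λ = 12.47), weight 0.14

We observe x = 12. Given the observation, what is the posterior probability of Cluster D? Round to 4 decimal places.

0.2198

The responsibility of component k is w_k f_k(x) divided by Σ_j w_j f_j(x).
Evaluate each component's likelihood at the observed value:
  L_A = 0.0234294
  L_B = 0.0817363
  L_C = 0.0874961
  L_D = 0.113347
Weight by the priors:
  w_A·L_A = 0.28 × 0.0234294 = 0.00656024
  w_B·L_B = 0.17 × 0.0817363 = 0.0138952
  w_C·L_C = 0.41 × 0.0874961 = 0.0358734
  w_D·L_D = 0.14 × 0.113347 = 0.0158685
Normaliser: 0.00656024 + 0.0138952 + 0.0358734 + 0.0158685 = 0.0721973
P(Cluster D | 12) = 0.0158685 / 0.0721973 ≈ 0.2198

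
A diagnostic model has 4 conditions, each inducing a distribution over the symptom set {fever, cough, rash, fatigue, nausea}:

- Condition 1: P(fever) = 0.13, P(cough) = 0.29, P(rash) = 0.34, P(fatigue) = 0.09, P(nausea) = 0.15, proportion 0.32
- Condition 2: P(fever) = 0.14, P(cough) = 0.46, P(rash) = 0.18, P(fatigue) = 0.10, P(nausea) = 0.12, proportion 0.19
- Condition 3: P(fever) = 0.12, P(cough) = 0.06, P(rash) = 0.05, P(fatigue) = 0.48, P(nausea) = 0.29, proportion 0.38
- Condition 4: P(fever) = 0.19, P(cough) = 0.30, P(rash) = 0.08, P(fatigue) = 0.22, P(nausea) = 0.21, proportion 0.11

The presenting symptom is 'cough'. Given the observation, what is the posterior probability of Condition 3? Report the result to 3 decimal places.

0.097

Posterior ∝ prior × likelihood, so P(k | x) ∝ π_k f_k(x); normalise over all components.
Categorical probabilities:
  p_1 = P(cough | comp) = 0.29
  p_2 = P(cough | comp) = 0.46
  p_3 = P(cough | comp) = 0.06
  p_4 = P(cough | comp) = 0.30
Weight by the priors:
  π_1·p_1 = 0.32 × 0.29 = 0.0928
  π_2·p_2 = 0.19 × 0.46 = 0.0874
  π_3·p_3 = 0.38 × 0.06 = 0.0228
  π_4·p_4 = 0.11 × 0.3 = 0.033
Marginal: 0.0928 + 0.0874 + 0.0228 + 0.033 = 0.236
So the posterior for Condition 3 is 0.0228 / 0.236 ≈ 0.097.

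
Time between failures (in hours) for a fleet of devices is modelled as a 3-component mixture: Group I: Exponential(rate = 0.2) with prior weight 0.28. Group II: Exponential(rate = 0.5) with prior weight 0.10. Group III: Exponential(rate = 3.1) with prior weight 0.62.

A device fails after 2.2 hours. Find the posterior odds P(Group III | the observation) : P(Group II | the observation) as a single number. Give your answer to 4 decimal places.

0.1261

Since P(k|x) ∝ w_k f_k(x), the posterior odds are w_i f_i(x) / (w_j f_j(x)).
Exponential densities:
  f_I = 0.128807
  f_II = 0.166436
  f_III = 0.00338433
Odds = (0.62/0.10) × (0.00338433/0.166436) = 6.2 × 0.0203342 ≈ 0.1261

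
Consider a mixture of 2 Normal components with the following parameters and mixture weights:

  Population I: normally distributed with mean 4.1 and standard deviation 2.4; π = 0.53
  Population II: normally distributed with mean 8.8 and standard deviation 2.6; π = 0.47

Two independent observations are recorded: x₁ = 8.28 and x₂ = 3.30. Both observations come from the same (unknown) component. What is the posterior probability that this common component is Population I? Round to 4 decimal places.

P(component k | x) = P(Z=k)·f_k(x) / marginal(x), where marginal(x) = Σ_j P(Z=j)·f_j(x).
Since both observations come from the same component, the likelihood for component k is f_k(x₁)·f_k(x₂).
  L_I = [(1/(2.4·√(2π)))·exp(−(8.28−4.1)²/(2·2.4²)) = 0.166226·exp(-1.51670) = 0.0364757] × [0.157243] = 0.00573555
  L_II = [(1/(2.6·√(2π)))·exp(−(8.28−8.8)²/(2·2.6²)) = 0.153439·exp(-0.02000) = 0.150401] × [0.016377] = 0.00246312
Unnormalised posteriors:
  P(Z=I)·L_I = 0.53 × 0.00573555 = 0.00303984
  P(Z=II)·L_II = 0.47 × 0.00246312 = 0.00115767
Normaliser: 0.00303984 + 0.00115767 = 0.00419751
P(Population I | x) ≈ 0.7242

0.7242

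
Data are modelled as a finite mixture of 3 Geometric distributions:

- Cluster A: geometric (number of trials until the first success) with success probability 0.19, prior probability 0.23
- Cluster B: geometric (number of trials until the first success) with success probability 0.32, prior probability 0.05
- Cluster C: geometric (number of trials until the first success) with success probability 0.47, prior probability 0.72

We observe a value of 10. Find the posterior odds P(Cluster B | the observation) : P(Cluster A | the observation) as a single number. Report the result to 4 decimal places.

Only the two components matter; the odds are (P(Z=i) f_i(x)) / (P(Z=j) f_j(x)).
Component likelihoods at x = 10:
  f_A = 0.028518
  f_B = 0.00994787
  f_C = 0.00155089
Odds = (0.05/0.23) × (0.00994787/0.028518) = 0.217391 × 0.348828 ≈ 0.0758

0.0758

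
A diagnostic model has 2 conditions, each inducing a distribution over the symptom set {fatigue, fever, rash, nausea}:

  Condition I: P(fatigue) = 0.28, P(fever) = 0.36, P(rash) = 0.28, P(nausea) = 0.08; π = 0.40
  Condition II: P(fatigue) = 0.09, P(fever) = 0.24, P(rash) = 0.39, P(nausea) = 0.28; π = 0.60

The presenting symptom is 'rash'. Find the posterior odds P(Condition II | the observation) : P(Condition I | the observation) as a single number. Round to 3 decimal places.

2.089

Only the two components matter; the odds are (w_i f_i(x)) / (w_j f_j(x)).
Component likelihoods at x = 'rash':
  f_I = 0.28
  f_II = 0.39
Posterior odds = (w_II·f_II) / (w_I·f_I) = (0.60·0.39) / (0.40·0.28) = 0.234 / 0.112 ≈ 2.089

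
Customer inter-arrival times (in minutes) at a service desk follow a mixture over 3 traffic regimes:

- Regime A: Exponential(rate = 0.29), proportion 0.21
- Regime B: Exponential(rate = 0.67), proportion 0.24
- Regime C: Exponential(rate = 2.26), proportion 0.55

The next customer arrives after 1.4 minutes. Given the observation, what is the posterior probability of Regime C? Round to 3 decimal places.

0.337

Posterior ∝ prior × likelihood, so P(k | x) ∝ π_k f_k(x); normalise over all components.
Exponential densities:
  L_A = 0.19323
  L_B = 0.262245
  L_C = 0.0954994
Unnormalised posteriors:
  π_A·L_A = 0.21 × 0.19323 = 0.0405783
  π_B·L_B = 0.24 × 0.262245 = 0.0629387
  π_C·L_C = 0.55 × 0.0954994 = 0.0525247
Denominator: 0.0405783 + 0.0629387 + 0.0525247 = 0.156042
P(Regime C | the observation) = 0.0525247 / 0.156042 ≈ 0.337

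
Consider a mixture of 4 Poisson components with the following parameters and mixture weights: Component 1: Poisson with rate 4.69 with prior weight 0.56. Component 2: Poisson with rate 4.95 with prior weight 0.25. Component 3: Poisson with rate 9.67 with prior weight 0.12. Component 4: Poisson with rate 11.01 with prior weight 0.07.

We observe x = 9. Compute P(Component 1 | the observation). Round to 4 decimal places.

Apply Bayes' rule: the posterior for each component is proportional to its prior times its likelihood at x.
Component likelihoods at x = 9:
  f_1 = e^(−4.69)·4.69^9/9! = 0.027794
  f_2 = e^(−4.95)·4.95^9/9! = 0.0348278
  f_3 = e^(−9.67)·9.67^9/9! = 0.128661
  f_4 = e^(−11.01)·11.01^9/9! = 0.108328
Unnormalised posteriors:
  π_1·f_1 = 0.56 × 0.027794 = 0.0155647
  π_2·f_2 = 0.25 × 0.0348278 = 0.00870695
  π_3·f_3 = 0.12 × 0.128661 = 0.0154393
  π_4·f_4 = 0.07 × 0.108328 = 0.00758296
Evidence: 0.0155647 + 0.00870695 + 0.0154393 + 0.00758296 = 0.0472939
So the posterior for Component 1 is 0.0155647 / 0.0472939 ≈ 0.3291.

0.3291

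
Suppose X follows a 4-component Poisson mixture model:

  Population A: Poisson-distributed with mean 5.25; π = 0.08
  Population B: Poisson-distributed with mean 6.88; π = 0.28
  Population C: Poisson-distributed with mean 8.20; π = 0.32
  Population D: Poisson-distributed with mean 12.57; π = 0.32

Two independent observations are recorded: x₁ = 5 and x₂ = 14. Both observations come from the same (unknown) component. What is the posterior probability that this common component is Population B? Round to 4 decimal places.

By Bayes' theorem, P(k | x) = π_k f_k(x) / Σ_j π_j f_j(x).
Since both observations come from the same component, the likelihood for component k is f_k(x₁)·f_k(x₂).
  p_A = [0.174409] × [0.000727404] = 0.000126866
  p_B = [0.132073] × [0.0062789] = 0.000829275
  p_C = [0.0848542] × [0.0195781] = 0.00166128
  p_D = [0.00908685] × [0.097995] = 0.000890466
Unnormalised posteriors:
  π_A·p_A = 0.08 × 0.000126866 = 1.01493e-05
  π_B·p_B = 0.28 × 0.000829275 = 0.000232197
  π_C·p_C = 0.32 × 0.00166128 = 0.000531611
  π_D·p_D = 0.32 × 0.000890466 = 0.000284949
Evidence: 1.01493e-05 + 0.000232197 + 0.000531611 + 0.000284949 = 0.00105891
Responsibility of Population B: 0.000232197 / 0.00105891 ≈ 0.2193

0.2193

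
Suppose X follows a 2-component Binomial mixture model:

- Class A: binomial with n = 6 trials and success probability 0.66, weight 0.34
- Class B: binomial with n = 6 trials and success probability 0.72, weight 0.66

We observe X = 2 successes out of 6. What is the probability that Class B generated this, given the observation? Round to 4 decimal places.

The responsibility of component k is P(Z=k) f_k(x) divided by Σ_j P(Z=j) f_j(x).
Component likelihoods at x = 2 successes out of 6:
  L_A = 0.0873162
  L_B = 0.0477957
Weight by the priors:
  P(Z=A)·L_A = 0.34 × 0.0873162 = 0.0296875
  P(Z=B)·L_B = 0.66 × 0.0477957 = 0.0315451
Sum: 0.0296875 + 0.0315451 = 0.0612326
P(Class B | 2 successes out of 6) = 0.0315451 / 0.0612326 ≈ 0.5152

0.5152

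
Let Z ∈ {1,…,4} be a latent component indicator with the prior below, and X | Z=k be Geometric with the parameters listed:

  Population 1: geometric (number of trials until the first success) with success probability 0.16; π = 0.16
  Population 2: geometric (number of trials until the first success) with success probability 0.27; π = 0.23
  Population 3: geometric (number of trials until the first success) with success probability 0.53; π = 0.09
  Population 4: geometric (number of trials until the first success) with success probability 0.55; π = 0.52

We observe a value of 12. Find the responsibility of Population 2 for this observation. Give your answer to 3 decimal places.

Apply Bayes' rule: the posterior for each component is proportional to its prior times its likelihood at x.
Evaluate each component's likelihood at the observed value:
  f_1 = 0.16·(1−0.16)^11 = 0.16·0.146917 = 0.0235067
  f_2 = 0.27·(1−0.27)^11 = 0.27·0.0313727 = 0.00847062
  f_3 = 0.53·(1−0.53)^11 = 0.53·0.000247216 = 0.000131024
  f_4 = 0.55·(1−0.55)^11 = 0.55·0.000153228 = 8.42753e-05
Unnormalised posteriors:
  w_1·f_1 = 0.16 × 0.0235067 = 0.00376108
  w_2·f_2 = 0.23 × 0.00847062 = 0.00194824
  w_3·f_3 = 0.09 × 0.000131024 = 1.17922e-05
  w_4·f_4 = 0.52 × 8.42753e-05 = 4.38232e-05
Marginal: 0.00376108 + 0.00194824 + 1.17922e-05 + 4.38232e-05 = 0.00576493
Responsibility of Population 2: 0.00194824 / 0.00576493 ≈ 0.338

0.338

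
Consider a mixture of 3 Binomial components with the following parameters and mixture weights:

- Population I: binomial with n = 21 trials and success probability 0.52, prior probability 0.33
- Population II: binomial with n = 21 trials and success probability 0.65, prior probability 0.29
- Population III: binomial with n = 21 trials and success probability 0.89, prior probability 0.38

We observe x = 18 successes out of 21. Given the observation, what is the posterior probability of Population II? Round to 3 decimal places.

0.079

P(component k | x) = w_k·f_k(x) / marginal(x), where marginal(x) = Σ_j w_j·f_j(x).
Component likelihoods at x = 18 successes out of 21:
  f_I = 0.00113667
  f_II = 0.0244622
  f_III = 0.217295
Prior × likelihood for each component:
  w_I·f_I = 0.33 × 0.00113667 = 0.000375102
  w_II·f_II = 0.29 × 0.0244622 = 0.00709405
  w_III·f_III = 0.38 × 0.217295 = 0.0825721
Evidence: 0.000375102 + 0.00709405 + 0.0825721 = 0.0900413
P(Population II | 18 successes out of 21) ≈ 0.079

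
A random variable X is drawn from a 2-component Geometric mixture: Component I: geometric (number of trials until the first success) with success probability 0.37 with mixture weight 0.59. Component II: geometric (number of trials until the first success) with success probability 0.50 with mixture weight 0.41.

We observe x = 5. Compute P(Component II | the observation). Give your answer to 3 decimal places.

Apply Bayes' rule: the posterior for each component is proportional to its prior times its likelihood at x.
Component likelihoods at x = 5:
  p_I = 0.37·(1−0.37)^4 = 0.37·0.15753 = 0.058286
  p_II = 0.50·(1−0.50)^4 = 0.50·0.0625 = 0.03125
Multiply by the mixture weights:
  w_I·p_I = 0.59 × 0.058286 = 0.0343887
  w_II·p_II = 0.41 × 0.03125 = 0.0128125
Sum: 0.0343887 + 0.0128125 = 0.0472012
P(Component II | 5) = 0.0128125 / 0.0472012 ≈ 0.271

0.271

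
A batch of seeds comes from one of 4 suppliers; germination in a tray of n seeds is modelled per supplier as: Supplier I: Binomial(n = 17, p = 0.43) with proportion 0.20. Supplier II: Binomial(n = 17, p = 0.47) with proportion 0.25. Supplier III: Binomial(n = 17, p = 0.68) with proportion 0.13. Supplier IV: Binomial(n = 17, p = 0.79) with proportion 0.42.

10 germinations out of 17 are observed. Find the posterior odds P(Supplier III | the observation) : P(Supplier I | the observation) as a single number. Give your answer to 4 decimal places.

Posterior odds = (π_i f_i(x)) / (π_j f_j(x)); the normalising sum cancels.
Component likelihoods at x = 10 germinations out of 17:
  f_I = C(17,10)·0.43^10·0.57^7 = 19448·0.000216115·0.019549 = 0.0821644
  f_II = C(17,10)·0.47^10·0.53^7 = 19448·0.000525991·0.0117471 = 0.120167
  f_III = C(17,10)·0.68^10·0.32^7 = 19448·0.0211392·0.000343597 = 0.141258
  f_IV = C(17,10)·0.79^10·0.21^7 = 19448·0.0946828·1.80109e-05 = 0.0331651
Posterior odds = (π_III·f_III) / (π_I·f_I) = (0.13·0.141258) / (0.20·0.0821644) = 0.0183636 / 0.0164329 ≈ 1.1175

1.1175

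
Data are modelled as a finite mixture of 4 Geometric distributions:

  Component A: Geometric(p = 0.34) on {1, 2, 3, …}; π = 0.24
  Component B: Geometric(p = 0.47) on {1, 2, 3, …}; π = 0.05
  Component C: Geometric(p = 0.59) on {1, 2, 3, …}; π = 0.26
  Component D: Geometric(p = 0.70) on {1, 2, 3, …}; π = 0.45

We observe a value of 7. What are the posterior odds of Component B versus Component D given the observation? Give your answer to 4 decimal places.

Posterior odds = (π_i f_i(x)) / (π_j f_j(x)); the normalising sum cancels.
Component likelihoods at x = 7:
  p_A = 0.34·(1−0.34)^6 = 0.34·0.082654 = 0.0281023
  p_B = 0.47·(1−0.47)^6 = 0.47·0.0221644 = 0.0104172
  p_C = 0.59·(1−0.59)^6 = 0.59·0.0047501 = 0.00280256
  p_D = 0.70·(1−0.70)^6 = 0.70·0.000729 = 0.0005103
0.000520862 / 0.000229635 ≈ 2.2682

2.2682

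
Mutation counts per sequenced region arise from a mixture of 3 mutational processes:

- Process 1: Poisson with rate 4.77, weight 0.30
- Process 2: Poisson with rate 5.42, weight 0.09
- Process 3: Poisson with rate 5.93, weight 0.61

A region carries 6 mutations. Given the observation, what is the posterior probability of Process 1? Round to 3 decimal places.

0.271

P(component k | x) = π_k·f_k(x) / marginal(x), where marginal(x) = Σ_j π_j·f_j(x).
Component likelihoods at x = 6 mutations:
  L_1 = 0.138737
  L_2 = 0.155879
  L_3 = 0.160557
Unnormalised posteriors:
  π_1·L_1 = 0.30 × 0.138737 = 0.0416212
  π_2·L_2 = 0.09 × 0.155879 = 0.0140291
  π_3·L_3 = 0.61 × 0.160557 = 0.0979398
Evidence: 0.0416212 + 0.0140291 + 0.0979398 = 0.15359
P(Process 1 | x) ≈ 0.271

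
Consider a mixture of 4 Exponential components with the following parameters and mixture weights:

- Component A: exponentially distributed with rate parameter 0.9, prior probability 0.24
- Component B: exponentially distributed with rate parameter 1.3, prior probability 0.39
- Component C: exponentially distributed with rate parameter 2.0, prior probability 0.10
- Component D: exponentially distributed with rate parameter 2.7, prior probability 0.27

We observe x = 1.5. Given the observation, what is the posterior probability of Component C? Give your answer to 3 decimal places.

The responsibility of component k is π_k f_k(x) divided by Σ_j π_j f_j(x).
Component likelihoods at x = 1.5:
  f_A = 0.233316
  f_B = 0.184956
  f_C = 0.0995741
  f_D = 0.0470404
Prior × likelihood for each component:
  π_A·f_A = 0.24 × 0.233316 = 0.0559959
  π_B·f_B = 0.39 × 0.184956 = 0.072133
  π_C·f_C = 0.10 × 0.0995741 = 0.00995741
  π_D·f_D = 0.27 × 0.0470404 = 0.0127009
Normaliser: 0.0559959 + 0.072133 + 0.00995741 + 0.0127009 = 0.150787
Responsibility of Component C: 0.00995741 / 0.150787 ≈ 0.066

0.066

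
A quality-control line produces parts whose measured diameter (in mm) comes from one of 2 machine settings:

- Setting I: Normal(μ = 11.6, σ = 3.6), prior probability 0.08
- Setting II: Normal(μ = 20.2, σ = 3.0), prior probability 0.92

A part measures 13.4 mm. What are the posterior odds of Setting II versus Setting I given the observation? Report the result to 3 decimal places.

Since P(k|x) ∝ w_k f_k(x), the posterior odds are w_i f_i(x) / (w_j f_j(x)).
Evaluate each component's likelihood at the observed value:
  f_I = 0.0977959
  f_II = 0.0101891
Posterior odds = (w_II·f_II) / (w_I·f_I) = (0.92·0.0101891) / (0.08·0.0977959) = 0.00937394 / 0.00782367 ≈ 1.198

1.198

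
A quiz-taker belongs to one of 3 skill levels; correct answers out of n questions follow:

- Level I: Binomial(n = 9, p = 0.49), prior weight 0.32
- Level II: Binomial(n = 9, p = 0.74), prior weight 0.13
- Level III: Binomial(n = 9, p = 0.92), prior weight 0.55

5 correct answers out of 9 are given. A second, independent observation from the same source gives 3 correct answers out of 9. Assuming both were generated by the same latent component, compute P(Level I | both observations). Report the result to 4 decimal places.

0.9871

Posterior ∝ prior × likelihood, so P(k | x) ∝ w_k f_k(x); normalise over all components.
Since both observations come from the same component, the likelihood for component k is f_k(x₁)·f_k(x₂).
  L_I = [C(9,5)·0.49^5·0.51^4 = 126·0.0282475·0.067652 = 0.240786] × [0.173896] = 0.0418717
  L_II = [C(9,5)·0.74^5·0.26^4 = 126·0.221901·0.00456976 = 0.127768] × [0.0105151] = 0.0013435
  L_III = [C(9,5)·0.92^5·0.08^4 = 126·0.659082·4.096e-05 = 0.00340149] × [1.71468e-05] = 5.83247e-08
Prior × likelihood for each component:
  w_I·L_I = 0.32 × 0.0418717 = 0.0133989
  w_II·L_II = 0.13 × 0.0013435 = 0.000174655
  w_III·L_III = 0.55 × 5.83247e-08 = 3.20786e-08
Marginal: 0.0133989 + 0.000174655 + 3.20786e-08 = 0.0135736
Responsibility of Level I: 0.0133989 / 0.0135736 ≈ 0.9871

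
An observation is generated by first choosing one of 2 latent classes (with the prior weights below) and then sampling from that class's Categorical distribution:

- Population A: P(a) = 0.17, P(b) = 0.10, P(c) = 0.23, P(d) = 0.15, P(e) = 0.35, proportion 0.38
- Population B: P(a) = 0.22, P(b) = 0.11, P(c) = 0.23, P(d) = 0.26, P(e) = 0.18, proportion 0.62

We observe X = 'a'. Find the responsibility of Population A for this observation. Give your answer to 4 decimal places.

P(component k | x) = π_k·f_k(x) / marginal(x), where marginal(x) = Σ_j π_j·f_j(x).
Component likelihoods at x = 'a':
  L_A = 0.17
  L_B = 0.22
Weight by the priors:
  π_A·L_A = 0.38 × 0.17 = 0.0646
  π_B·L_B = 0.62 × 0.22 = 0.1364
Marginal: 0.0646 + 0.1364 = 0.201
Responsibility of Population A: 0.0646 / 0.201 ≈ 0.3214

0.3214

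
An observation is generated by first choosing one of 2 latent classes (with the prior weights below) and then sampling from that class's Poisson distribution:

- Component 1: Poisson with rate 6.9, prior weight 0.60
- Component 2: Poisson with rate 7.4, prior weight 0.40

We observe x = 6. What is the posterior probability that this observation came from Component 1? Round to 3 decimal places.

Posterior ∝ prior × likelihood, so P(k | x) ∝ P(Z=k) f_k(x); normalise over all components.
Component likelihoods at x = 6:
  f_1 = e^(−6.9)·6.9^6/6! = 0.151053
  f_2 = e^(−7.4)·7.4^6/6! = 0.139405
Weight by the priors:
  P(Z=1)·f_1 = 0.60 × 0.151053 = 0.090632
  P(Z=2)·f_2 = 0.40 × 0.139405 = 0.055762
Normaliser: 0.090632 + 0.055762 = 0.146394
P(Component 1 | the observation) ≈ 0.619

0.619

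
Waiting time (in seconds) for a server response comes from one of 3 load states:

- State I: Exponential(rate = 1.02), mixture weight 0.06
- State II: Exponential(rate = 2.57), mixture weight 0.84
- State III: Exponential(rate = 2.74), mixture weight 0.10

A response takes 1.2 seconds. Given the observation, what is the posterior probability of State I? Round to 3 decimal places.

0.142

The responsibility of component k is π_k f_k(x) divided by Σ_j π_j f_j(x).
Component likelihoods at x = 1.2 seconds:
  L_I = 0.299933
  L_II = 0.117644
  L_III = 0.10228
Weight by the priors:
  π_I·L_I = 0.06 × 0.299933 = 0.017996
  π_II·L_II = 0.84 × 0.117644 = 0.0988208
  π_III·L_III = 0.10 × 0.10228 = 0.010228
Sum: 0.017996 + 0.0988208 + 0.010228 = 0.127045
So the posterior for State I is 0.017996 / 0.127045 ≈ 0.142.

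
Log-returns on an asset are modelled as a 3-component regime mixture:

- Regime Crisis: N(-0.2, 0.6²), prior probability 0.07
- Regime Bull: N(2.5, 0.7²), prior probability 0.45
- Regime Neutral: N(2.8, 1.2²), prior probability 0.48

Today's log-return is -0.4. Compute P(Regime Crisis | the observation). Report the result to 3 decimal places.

0.905

By Bayes' theorem, P(k | x) = π_k f_k(x) / Σ_j π_j f_j(x).
Evaluate each component's likelihood at the observed value:
  f_Crisis = (1/(0.6·√(2π)))·exp(−(-0.4−-0.2)²/(2·0.6²)) = 0.664904·exp(-0.05556) = 0.628972
  f_Bull = (1/(0.7·√(2π)))·exp(−(-0.4−2.5)²/(2·0.7²)) = 0.569918·exp(-8.58163) = 0.00010687
  f_Neutral = (1/(1.2·√(2π)))·exp(−(-0.4−2.8)²/(2·1.2²)) = 0.332452·exp(-3.55556) = 0.00949666
Weight by the priors:
  π_Crisis·f_Crisis = 0.07 × 0.628972 = 0.044028
  π_Bull·f_Bull = 0.45 × 0.00010687 = 4.80916e-05
  π_Neutral·f_Neutral = 0.48 × 0.00949666 = 0.00455839
Sum: 0.044028 + 4.80916e-05 + 0.00455839 = 0.0486345
So the posterior for Regime Crisis is 0.044028 / 0.0486345 ≈ 0.905.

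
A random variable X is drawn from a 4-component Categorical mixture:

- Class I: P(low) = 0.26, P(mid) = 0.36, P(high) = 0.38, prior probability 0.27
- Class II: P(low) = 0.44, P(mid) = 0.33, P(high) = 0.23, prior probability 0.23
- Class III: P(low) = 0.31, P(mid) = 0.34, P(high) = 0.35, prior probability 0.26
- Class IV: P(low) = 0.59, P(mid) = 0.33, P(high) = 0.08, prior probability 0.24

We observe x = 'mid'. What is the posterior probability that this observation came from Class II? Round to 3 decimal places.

By Bayes' theorem, P(k | x) = w_k f_k(x) / Σ_j w_j f_j(x).
Component likelihoods at x = 'mid':
  p_I = 0.36
  p_II = 0.33
  p_III = 0.34
  p_IV = 0.33
Multiply by the mixture weights:
  w_I·p_I = 0.27 × 0.36 = 0.0972
  w_II·p_II = 0.23 × 0.33 = 0.0759
  w_III·p_III = 0.26 × 0.34 = 0.0884
  w_IV·p_IV = 0.24 × 0.33 = 0.0792
Marginal: 0.0972 + 0.0759 + 0.0884 + 0.0792 = 0.3407
Responsibility of Class II: 0.0759 / 0.3407 ≈ 0.223

0.223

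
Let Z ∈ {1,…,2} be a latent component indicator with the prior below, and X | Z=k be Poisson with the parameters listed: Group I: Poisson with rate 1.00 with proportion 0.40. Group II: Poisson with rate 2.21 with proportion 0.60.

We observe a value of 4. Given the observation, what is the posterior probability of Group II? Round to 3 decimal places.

0.914

P(component k | x) = P(Z=k)·f_k(x) / marginal(x), where marginal(x) = Σ_j P(Z=j)·f_j(x).
Component likelihoods at x = 4:
  f_I = e^(−1.00)·1.00^4/4! = 0.0153283
  f_II = e^(−2.21)·2.21^4/4! = 0.109035
Unnormalised posteriors:
  P(Z=I)·f_I = 0.40 × 0.0153283 = 0.00613132
  P(Z=II)·f_II = 0.60 × 0.109035 = 0.0654212
Evidence: 0.00613132 + 0.0654212 = 0.0715525
So the posterior for Group II is 0.0654212 / 0.0715525 ≈ 0.914.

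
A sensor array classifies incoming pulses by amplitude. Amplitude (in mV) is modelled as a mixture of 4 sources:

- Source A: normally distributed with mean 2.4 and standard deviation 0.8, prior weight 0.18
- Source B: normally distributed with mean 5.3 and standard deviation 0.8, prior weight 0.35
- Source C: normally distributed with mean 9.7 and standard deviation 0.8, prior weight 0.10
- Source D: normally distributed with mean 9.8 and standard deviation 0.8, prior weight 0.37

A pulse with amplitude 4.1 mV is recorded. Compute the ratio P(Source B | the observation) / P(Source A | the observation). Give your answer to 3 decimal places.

6.036

Posterior odds = (w_i f_i(x)) / (w_j f_j(x)); the normalising sum cancels.
Normal densities:
  L_A = (1/(0.8·√(2π)))·exp(−(4.1−2.4)²/(2·0.8²)) = 0.498678·exp(-2.25781) = 0.0521512
  L_B = (1/(0.8·√(2π)))·exp(−(4.1−5.3)²/(2·0.8²)) = 0.498678·exp(-1.12500) = 0.161897
  L_C = (1/(0.8·√(2π)))·exp(−(4.1−9.7)²/(2·0.8²)) = 0.498678·exp(-24.50000) = 1.14184e-11
  L_D = (1/(0.8·√(2π)))·exp(−(4.1−9.8)²/(2·0.8²)) = 0.498678·exp(-25.38281) = 4.72286e-12
Posterior odds = (w_B·L_B) / (w_A·L_A) = (0.35·0.161897) / (0.18·0.0521512) = 0.0566639 / 0.00938722 ≈ 6.036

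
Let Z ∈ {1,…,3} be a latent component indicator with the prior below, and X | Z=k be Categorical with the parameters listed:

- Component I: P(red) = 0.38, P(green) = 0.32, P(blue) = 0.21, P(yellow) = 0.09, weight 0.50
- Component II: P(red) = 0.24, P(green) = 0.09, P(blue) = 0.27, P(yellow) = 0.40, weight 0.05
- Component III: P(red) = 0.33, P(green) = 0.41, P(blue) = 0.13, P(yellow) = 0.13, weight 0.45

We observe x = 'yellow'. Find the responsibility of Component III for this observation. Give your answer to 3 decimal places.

0.474

By Bayes' theorem, P(k | x) = π_k f_k(x) / Σ_j π_j f_j(x).
Categorical probabilities:
  f_I = 0.09
  f_II = 0.4
  f_III = 0.13
Weight by the priors:
  π_I·f_I = 0.50 × 0.09 = 0.045
  π_II·f_II = 0.05 × 0.4 = 0.02
  π_III·f_III = 0.45 × 0.13 = 0.0585
Marginal: 0.045 + 0.02 + 0.0585 = 0.1235
Responsibility of Component III: 0.0585 / 0.1235 ≈ 0.474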